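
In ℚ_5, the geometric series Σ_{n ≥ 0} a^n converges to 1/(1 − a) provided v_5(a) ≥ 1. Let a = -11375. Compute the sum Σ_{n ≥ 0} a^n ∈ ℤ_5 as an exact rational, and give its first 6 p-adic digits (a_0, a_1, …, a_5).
Σ a^n = 1/(1 − a) = 1/11376;  first 6 digits = (1, 0, 0, 4, 1, 1)

v_5(a) = 3 ≥ 1, so the series converges in ℤ_5 to 1/(1 − a) = 1/(1 − (-11375)) = 1/11376. Expand this rational in ℤ_5: compute digits iteratively via d_i = x_i mod 5, x_{i+1} = (x_i − d_i)/5. The first 6 digits are (1, 0, 0, 4, 1, 1).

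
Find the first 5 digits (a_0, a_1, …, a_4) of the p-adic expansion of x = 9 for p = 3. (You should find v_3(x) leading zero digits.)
(a_0, …, a_4) = (0, 0, 1, 0, 0)

v_3(9) = 2, so a_0 = ... = a_1 = 0. Factor out: x = 3^2 · u with u = 1 a unit in ℤ_3. Expand u iteratively via a_{v+i} = u_i mod 3, u_{i+1} = (u_i − a_{v+i})/3:
  u_0 = 1;  a_2 = 1;  u_1 = (u_0 − 1)/3 = 0
  u_1 = 0;  a_3 = 0;  u_2 = (u_1 − 0)/3 = 0
  u_2 = 0;  a_4 = 0;  u_3 = (u_2 − 0)/3 = 0
Digits: (0, 0, 1, 0, 0).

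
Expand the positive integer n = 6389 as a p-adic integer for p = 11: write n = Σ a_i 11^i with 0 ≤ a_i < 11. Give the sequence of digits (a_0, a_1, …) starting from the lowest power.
(a_0, a_1, …) = (9, 8, 8, 4)

Repeated division by 11 gives the digits low-to-high: 6389 = 9 + 8·11^1 + 8·11^2 + 4·11^3. Digit sequence: (9, 8, 8, 4).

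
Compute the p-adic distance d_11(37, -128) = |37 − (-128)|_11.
d_11(37, -128) = 1/11

Step 1 — x − y = 37 − (-128) = 165. Step 2 — v_11(165) = 1 (factor: 165 = (11^1 · 15); the sign does not affect v_p). Step 3 — |x − y|_11 = 11^{-1} = 1/11.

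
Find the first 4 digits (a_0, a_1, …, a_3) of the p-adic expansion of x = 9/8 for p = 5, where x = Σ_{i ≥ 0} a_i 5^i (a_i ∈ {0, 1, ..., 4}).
(a_0, …, a_3) = (3, 4, 1, 4)

v_5(9/8) = 0 (numerator and denominator both coprime to 5), so x ∈ ℤ_5^×. Compute digits iteratively via a_i = x_i mod 5, x_{i+1} = (x_i − a_i)/5, with x_0 = x:
  x_0 = 9/8;  a_0 = 3;  x_1 = (x_0 − 3)/5 = -3/8
  x_1 = -3/8;  a_1 = 4;  x_2 = (x_1 − 4)/5 = -7/8
  x_2 = -7/8;  a_2 = 1;  x_3 = (x_2 − 1)/5 = -3/8
  x_3 = -3/8;  a_3 = 4;  x_4 = (x_3 − 4)/5 = -7/8
Digits: (3, 4, 1, 4).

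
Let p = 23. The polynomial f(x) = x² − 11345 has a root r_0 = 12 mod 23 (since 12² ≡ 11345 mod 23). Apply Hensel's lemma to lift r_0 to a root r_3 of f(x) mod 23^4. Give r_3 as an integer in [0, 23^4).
r_3 = 170971 (mod 279841)

Hensel's recurrence: r_{i+1} = r_i − f(r_i)·(f′(r_i))^{-1} mod 23^{i+2}, with f′(x) = 2x. Iterate:
  r_0 = 12 (mod 23)
  r_1 = 104 (mod 529)
  r_2 = 633 (mod 12167)
  r_3 = 170971 (mod 279841)
Final: r_3 = 170971, and one checks f(r_3) ≡ 0 mod 23^4.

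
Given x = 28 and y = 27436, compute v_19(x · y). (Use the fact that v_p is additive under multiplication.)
v_19(768208) = 3

v_p(x) = 0 (factor: 28 = 19^0 · 28); v_p(y) = 3 (factor: 27436 = 19^3 · 4). Additivity: v_p(xy) = v_p(x) + v_p(y) = 0 + 3 = 3. (Direct check: xy = 768208 = 19^3 · (112).)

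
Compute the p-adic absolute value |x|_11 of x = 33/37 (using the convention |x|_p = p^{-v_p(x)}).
|33/37|_11 = 1/11

Step 1 — compute v_11(x) by factoring powers of 11 out of the numerator and denominator: v_11(33/37) = 1. Step 2 — apply |x|_p = p^{-v_p(x)} = 11^{-1} = 1/11.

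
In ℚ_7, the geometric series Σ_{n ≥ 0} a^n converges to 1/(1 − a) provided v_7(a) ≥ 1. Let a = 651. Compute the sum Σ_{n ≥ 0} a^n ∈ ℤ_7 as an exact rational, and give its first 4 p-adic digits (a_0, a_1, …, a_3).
Σ a^n = 1/(1 − a) = -1/650;  first 4 digits = (1, 2, 3, 6)

v_7(a) = 1 ≥ 1, so the series converges in ℤ_7 to 1/(1 − a) = 1/(1 − 651) = -1/650. Expand this rational in ℤ_7: compute digits iteratively via d_i = x_i mod 7, x_{i+1} = (x_i − d_i)/7. The first 4 digits are (1, 2, 3, 6).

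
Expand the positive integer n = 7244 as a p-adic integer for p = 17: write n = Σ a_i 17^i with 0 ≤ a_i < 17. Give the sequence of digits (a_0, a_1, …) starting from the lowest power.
(a_0, a_1, …) = (2, 1, 8, 1)

Repeated division by 17 gives the digits low-to-high: 7244 = 2 + 1·17^1 + 8·17^2 + 1·17^3. Digit sequence: (2, 1, 8, 1).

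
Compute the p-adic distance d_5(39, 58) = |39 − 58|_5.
d_5(39, 58) = 1

Step 1 — x − y = 39 − 58 = -19. Step 2 — v_5(-19) = 0 (factor: -19 = −(5^0 · 19); the sign does not affect v_p). Step 3 — |x − y|_5 = 5^{0} = 1.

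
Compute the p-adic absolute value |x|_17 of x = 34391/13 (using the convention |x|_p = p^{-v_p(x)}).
|34391/13|_17 = 1/4913

Step 1 — compute v_17(x) by factoring powers of 17 out of the numerator and denominator: v_17(34391/13) = 3. Step 2 — apply |x|_p = p^{-v_p(x)} = 17^{-3} = 1/4913.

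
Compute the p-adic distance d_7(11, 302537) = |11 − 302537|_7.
d_7(11, 302537) = 1/16807

Step 1 — x − y = 11 − 302537 = -302526. Step 2 — v_7(-302526) = 5 (factor: -302526 = −(7^5 · 18); the sign does not affect v_p). Step 3 — |x − y|_7 = 7^{-5} = 1/16807.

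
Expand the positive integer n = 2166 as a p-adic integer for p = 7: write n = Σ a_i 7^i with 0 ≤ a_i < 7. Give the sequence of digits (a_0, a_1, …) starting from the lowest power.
(a_0, a_1, …) = (3, 1, 2, 6)

Repeated division by 7 gives the digits low-to-high: 2166 = 3 + 1·7^1 + 2·7^2 + 6·7^3. Digit sequence: (3, 1, 2, 6).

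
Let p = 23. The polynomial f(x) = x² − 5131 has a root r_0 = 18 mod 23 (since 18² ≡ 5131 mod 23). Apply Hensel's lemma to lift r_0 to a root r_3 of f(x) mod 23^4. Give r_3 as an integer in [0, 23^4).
r_3 = 270015 (mod 279841)

Hensel's recurrence: r_{i+1} = r_i − f(r_i)·(f′(r_i))^{-1} mod 23^{i+2}, with f′(x) = 2x. Iterate:
  r_0 = 18 (mod 23)
  r_1 = 225 (mod 529)
  r_2 = 2341 (mod 12167)
  r_3 = 270015 (mod 279841)
Final: r_3 = 270015, and one checks f(r_3) ≡ 0 mod 23^4.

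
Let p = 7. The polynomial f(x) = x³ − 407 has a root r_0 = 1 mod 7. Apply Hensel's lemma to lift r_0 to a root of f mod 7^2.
r_1 = 22 (mod 49)

Hensel: r_{i+1} = r_i − f(r_i)/f′(r_i) mod 7^{i+2}, where f′(x) = 3x². Iterate:
  r_0 = 1 (mod 7)
  r_1 = 22 (mod 49)
Final: r = 22 with f(r) ≡ 0 mod 7^2.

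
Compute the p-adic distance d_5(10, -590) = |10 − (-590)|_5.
d_5(10, -590) = 1/25

Step 1 — x − y = 10 − (-590) = 600. Step 2 — v_5(600) = 2 (factor: 600 = (5^2 · 24); the sign does not affect v_p). Step 3 — |x − y|_5 = 5^{-2} = 1/25.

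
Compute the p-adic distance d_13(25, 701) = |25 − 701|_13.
d_13(25, 701) = 1/169

Step 1 — x − y = 25 − 701 = -676. Step 2 — v_13(-676) = 2 (factor: -676 = −(13^2 · 4); the sign does not affect v_p). Step 3 — |x − y|_13 = 13^{-2} = 1/169.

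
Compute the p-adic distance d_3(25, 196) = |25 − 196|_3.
d_3(25, 196) = 1/9

Step 1 — x − y = 25 − 196 = -171. Step 2 — v_3(-171) = 2 (factor: -171 = −(3^2 · 19); the sign does not affect v_p). Step 3 — |x − y|_3 = 3^{-2} = 1/9.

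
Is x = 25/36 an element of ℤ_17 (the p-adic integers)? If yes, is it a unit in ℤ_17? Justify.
x ∈ ℤ_17^× (unit); v_17(x) = 0

ℤ_17 = {x ∈ ℚ_17 : v_17(x) ≥ 0} and ℤ_17^× = {x ∈ ℤ_17 : v_17(x) = 0}. Here v_17(25/36) = v_17(num) − v_17(den) = 0; compare against these criteria.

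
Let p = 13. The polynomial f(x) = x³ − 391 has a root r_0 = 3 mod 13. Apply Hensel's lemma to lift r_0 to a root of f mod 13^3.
r_2 = 198 (mod 2197)

Hensel: r_{i+1} = r_i − f(r_i)/f′(r_i) mod 13^{i+2}, where f′(x) = 3x². Iterate:
  r_0 = 3 (mod 13)
  r_1 = 29 (mod 169)
  r_2 = 198 (mod 2197)
Final: r = 198 with f(r) ≡ 0 mod 13^3.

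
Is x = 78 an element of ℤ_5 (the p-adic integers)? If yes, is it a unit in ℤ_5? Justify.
x ∈ ℤ_5^× (unit); v_5(x) = 0

ℤ_5 = {x ∈ ℚ_5 : v_5(x) ≥ 0} and ℤ_5^× = {x ∈ ℤ_5 : v_5(x) = 0}. Here v_5(78) = v_5(num) − v_5(den) = 0; compare against these criteria.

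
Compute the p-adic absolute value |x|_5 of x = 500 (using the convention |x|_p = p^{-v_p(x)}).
|500|_5 = 1/125

Step 1 — compute v_5(x) by factoring powers of 5 out of the numerator and denominator: v_5(500) = 3. Step 2 — apply |x|_p = p^{-v_p(x)} = 5^{-3} = 1/125.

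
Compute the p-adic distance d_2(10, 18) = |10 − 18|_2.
d_2(10, 18) = 1/8

Step 1 — x − y = 10 − 18 = -8. Step 2 — v_2(-8) = 3 (factor: -8 = −(2^3 · 1); the sign does not affect v_p). Step 3 — |x − y|_2 = 2^{-3} = 1/8.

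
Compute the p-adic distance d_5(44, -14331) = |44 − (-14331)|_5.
d_5(44, -14331) = 1/625

Step 1 — x − y = 44 − (-14331) = 14375. Step 2 — v_5(14375) = 4 (factor: 14375 = (5^4 · 23); the sign does not affect v_p). Step 3 — |x − y|_5 = 5^{-4} = 1/625.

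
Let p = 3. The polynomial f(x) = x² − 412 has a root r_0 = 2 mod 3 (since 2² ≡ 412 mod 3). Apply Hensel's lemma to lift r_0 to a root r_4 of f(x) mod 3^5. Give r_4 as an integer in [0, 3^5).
r_4 = 230 (mod 243)

Hensel's recurrence: r_{i+1} = r_i − f(r_i)·(f′(r_i))^{-1} mod 3^{i+2}, with f′(x) = 2x. Iterate:
  r_0 = 2 (mod 3)
  r_1 = 5 (mod 9)
  r_2 = 14 (mod 27)
  r_3 = 68 (mod 81)
  r_4 = 230 (mod 243)
Final: r_4 = 230, and one checks f(r_4) ≡ 0 mod 3^5.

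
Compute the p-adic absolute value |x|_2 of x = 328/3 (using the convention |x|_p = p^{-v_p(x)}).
|328/3|_2 = 1/8

Step 1 — compute v_2(x) by factoring powers of 2 out of the numerator and denominator: v_2(328/3) = 3. Step 2 — apply |x|_p = p^{-v_p(x)} = 2^{-3} = 1/8.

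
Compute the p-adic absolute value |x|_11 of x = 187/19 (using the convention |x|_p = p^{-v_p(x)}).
|187/19|_11 = 1/11

Step 1 — compute v_11(x) by factoring powers of 11 out of the numerator and denominator: v_11(187/19) = 1. Step 2 — apply |x|_p = p^{-v_p(x)} = 11^{-1} = 1/11.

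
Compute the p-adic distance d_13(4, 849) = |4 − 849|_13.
d_13(4, 849) = 1/169

Step 1 — x − y = 4 − 849 = -845. Step 2 — v_13(-845) = 2 (factor: -845 = −(13^2 · 5); the sign does not affect v_p). Step 3 — |x − y|_13 = 13^{-2} = 1/169.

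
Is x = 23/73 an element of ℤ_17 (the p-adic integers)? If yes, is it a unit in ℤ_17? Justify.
x ∈ ℤ_17^× (unit); v_17(x) = 0

ℤ_17 = {x ∈ ℚ_17 : v_17(x) ≥ 0} and ℤ_17^× = {x ∈ ℤ_17 : v_17(x) = 0}. Here v_17(23/73) = v_17(num) − v_17(den) = 0; compare against these criteria.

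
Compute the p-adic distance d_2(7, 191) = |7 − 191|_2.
d_2(7, 191) = 1/8

Step 1 — x − y = 7 − 191 = -184. Step 2 — v_2(-184) = 3 (factor: -184 = −(2^3 · 23); the sign does not affect v_p). Step 3 — |x − y|_2 = 2^{-3} = 1/8.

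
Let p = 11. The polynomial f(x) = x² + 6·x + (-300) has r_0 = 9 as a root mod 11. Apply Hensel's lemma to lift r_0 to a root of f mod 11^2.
r_1 = 31 (mod 121)

Hensel: r_{i+1} = r_i − f(r_i)·(f′(r_i))^{-1} mod 11^{i+2}, f′(x) = 2x + 6. Iterate:
  r_0 = 9 (mod 11)
  r_1 = 31 (mod 121)
Final: r = 31 satisfies f(r) ≡ 0 mod 11^2.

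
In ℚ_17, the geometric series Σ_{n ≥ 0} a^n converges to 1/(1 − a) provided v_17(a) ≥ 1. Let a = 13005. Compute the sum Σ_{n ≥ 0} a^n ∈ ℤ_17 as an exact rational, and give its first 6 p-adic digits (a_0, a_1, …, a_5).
Σ a^n = 1/(1 − a) = -1/13004;  first 6 digits = (1, 0, 11, 2, 2, 0)

v_17(a) = 2 ≥ 1, so the series converges in ℤ_17 to 1/(1 − a) = 1/(1 − 13005) = -1/13004. Expand this rational in ℤ_17: compute digits iteratively via d_i = x_i mod 17, x_{i+1} = (x_i − d_i)/17. The first 6 digits are (1, 0, 11, 2, 2, 0).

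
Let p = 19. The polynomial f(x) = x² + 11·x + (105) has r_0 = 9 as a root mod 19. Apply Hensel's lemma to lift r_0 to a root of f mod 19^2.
r_1 = 161 (mod 361)

Hensel: r_{i+1} = r_i − f(r_i)·(f′(r_i))^{-1} mod 19^{i+2}, f′(x) = 2x + 11. Iterate:
  r_0 = 9 (mod 19)
  r_1 = 161 (mod 361)
Final: r = 161 satisfies f(r) ≡ 0 mod 19^2.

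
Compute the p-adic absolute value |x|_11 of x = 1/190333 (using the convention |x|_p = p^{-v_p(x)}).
|1/190333|_11 = 14641

Step 1 — compute v_11(x) by factoring powers of 11 out of the numerator and denominator: v_11(1/190333) = -4. Step 2 — apply |x|_p = p^{-v_p(x)} = 11^{4} = 14641.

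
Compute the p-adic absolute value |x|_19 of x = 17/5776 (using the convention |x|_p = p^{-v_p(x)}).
|17/5776|_19 = 361

Step 1 — compute v_19(x) by factoring powers of 19 out of the numerator and denominator: v_19(17/5776) = -2. Step 2 — apply |x|_p = p^{-v_p(x)} = 19^{2} = 361.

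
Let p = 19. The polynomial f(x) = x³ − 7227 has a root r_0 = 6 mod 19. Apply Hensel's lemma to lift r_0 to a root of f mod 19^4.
r_3 = 38006 (mod 130321)

Hensel: r_{i+1} = r_i − f(r_i)/f′(r_i) mod 19^{i+2}, where f′(x) = 3x². Iterate:
  r_0 = 6 (mod 19)
  r_1 = 101 (mod 361)
  r_2 = 3711 (mod 6859)
  r_3 = 38006 (mod 130321)
Final: r = 38006 with f(r) ≡ 0 mod 19^4.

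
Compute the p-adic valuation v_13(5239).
v_13(5239) = 2

v_13(n) is the largest exponent k such that 13^k divides n. Factor out: 5239 = 13^2 · 31. (Sign doesn't affect v_p.) So v_13(5239) = 2.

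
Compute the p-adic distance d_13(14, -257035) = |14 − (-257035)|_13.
d_13(14, -257035) = 1/28561

Step 1 — x − y = 14 − (-257035) = 257049. Step 2 — v_13(257049) = 4 (factor: 257049 = (13^4 · 9); the sign does not affect v_p). Step 3 — |x − y|_13 = 13^{-4} = 1/28561.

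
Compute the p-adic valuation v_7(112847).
v_7(112847) = 4

v_7(n) is the largest exponent k such that 7^k divides n. Factor out: 112847 = 7^4 · 47. (Sign doesn't affect v_p.) So v_7(112847) = 4.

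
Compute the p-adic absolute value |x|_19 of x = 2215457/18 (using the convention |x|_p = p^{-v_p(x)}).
|2215457/18|_19 = 1/130321

Step 1 — compute v_19(x) by factoring powers of 19 out of the numerator and denominator: v_19(2215457/18) = 4. Step 2 — apply |x|_p = p^{-v_p(x)} = 19^{-4} = 1/130321.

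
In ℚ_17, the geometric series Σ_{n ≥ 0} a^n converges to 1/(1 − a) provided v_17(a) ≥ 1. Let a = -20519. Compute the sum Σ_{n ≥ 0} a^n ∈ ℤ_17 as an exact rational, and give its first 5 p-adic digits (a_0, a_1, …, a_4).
Σ a^n = 1/(1 − a) = 1/20520;  first 5 digits = (1, 0, 14, 12, 8)

v_17(a) = 2 ≥ 1, so the series converges in ℤ_17 to 1/(1 − a) = 1/(1 − (-20519)) = 1/20520. Expand this rational in ℤ_17: compute digits iteratively via d_i = x_i mod 17, x_{i+1} = (x_i − d_i)/17. The first 5 digits are (1, 0, 14, 12, 8).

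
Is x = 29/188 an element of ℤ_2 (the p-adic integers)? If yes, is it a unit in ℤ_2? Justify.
x ∉ ℤ_2 (v_2(x) = -2 < 0)

ℤ_2 = {x ∈ ℚ_2 : v_2(x) ≥ 0} and ℤ_2^× = {x ∈ ℤ_2 : v_2(x) = 0}. Here v_2(29/188) = v_2(num) − v_2(den) = -2; compare against these criteria.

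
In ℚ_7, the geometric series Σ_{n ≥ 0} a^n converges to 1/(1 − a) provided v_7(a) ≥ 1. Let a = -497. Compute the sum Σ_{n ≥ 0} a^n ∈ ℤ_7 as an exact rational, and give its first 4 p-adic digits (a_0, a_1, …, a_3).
Σ a^n = 1/(1 − a) = 1/498;  first 4 digits = (1, 6, 4, 3)

v_7(a) = 1 ≥ 1, so the series converges in ℤ_7 to 1/(1 − a) = 1/(1 − (-497)) = 1/498. Expand this rational in ℤ_7: compute digits iteratively via d_i = x_i mod 7, x_{i+1} = (x_i − d_i)/7. The first 4 digits are (1, 6, 4, 3).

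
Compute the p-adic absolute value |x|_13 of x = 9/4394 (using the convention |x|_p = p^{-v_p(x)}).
|9/4394|_13 = 2197

Step 1 — compute v_13(x) by factoring powers of 13 out of the numerator and denominator: v_13(9/4394) = -3. Step 2 — apply |x|_p = p^{-v_p(x)} = 13^{3} = 2197.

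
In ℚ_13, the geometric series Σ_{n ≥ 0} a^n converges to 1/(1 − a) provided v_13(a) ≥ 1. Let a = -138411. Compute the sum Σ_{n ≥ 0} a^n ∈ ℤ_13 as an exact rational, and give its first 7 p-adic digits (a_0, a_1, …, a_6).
Σ a^n = 1/(1 − a) = 1/138412;  first 7 digits = (1, 0, 0, 2, 8, 12, 3)

v_13(a) = 3 ≥ 1, so the series converges in ℤ_13 to 1/(1 − a) = 1/(1 − (-138411)) = 1/138412. Expand this rational in ℤ_13: compute digits iteratively via d_i = x_i mod 13, x_{i+1} = (x_i − d_i)/13. The first 7 digits are (1, 0, 0, 2, 8, 12, 3).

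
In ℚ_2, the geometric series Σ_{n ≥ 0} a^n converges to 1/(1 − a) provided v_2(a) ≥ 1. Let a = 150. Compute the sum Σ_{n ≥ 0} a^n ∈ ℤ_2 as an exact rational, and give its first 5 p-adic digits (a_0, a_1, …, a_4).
Σ a^n = 1/(1 − a) = -1/149;  first 5 digits = (1, 1, 0, 0, 0)

v_2(a) = 1 ≥ 1, so the series converges in ℤ_2 to 1/(1 − a) = 1/(1 − 150) = -1/149. Expand this rational in ℤ_2: compute digits iteratively via d_i = x_i mod 2, x_{i+1} = (x_i − d_i)/2. The first 5 digits are (1, 1, 0, 0, 0).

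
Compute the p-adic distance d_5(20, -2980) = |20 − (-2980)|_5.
d_5(20, -2980) = 1/125

Step 1 — x − y = 20 − (-2980) = 3000. Step 2 — v_5(3000) = 3 (factor: 3000 = (5^3 · 24); the sign does not affect v_p). Step 3 — |x − y|_5 = 5^{-3} = 1/125.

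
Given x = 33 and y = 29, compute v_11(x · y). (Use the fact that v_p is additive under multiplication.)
v_11(957) = 1

v_p(x) = 1 (factor: 33 = 11^1 · 3); v_p(y) = 0 (factor: 29 = 11^0 · 29). Additivity: v_p(xy) = v_p(x) + v_p(y) = 1 + 0 = 1. (Direct check: xy = 957 = 11^1 · (87).)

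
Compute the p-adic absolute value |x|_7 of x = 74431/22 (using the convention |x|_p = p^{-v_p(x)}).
|74431/22|_7 = 1/2401

Step 1 — compute v_7(x) by factoring powers of 7 out of the numerator and denominator: v_7(74431/22) = 4. Step 2 — apply |x|_p = p^{-v_p(x)} = 7^{-4} = 1/2401.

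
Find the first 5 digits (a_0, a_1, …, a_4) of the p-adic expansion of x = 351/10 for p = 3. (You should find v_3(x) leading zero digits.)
(a_0, …, a_4) = (0, 0, 0, 1, 1)

v_3(351/10) = 3, so a_0 = ... = a_2 = 0. Factor out: x = 3^3 · u with u = 13/10 a unit in ℤ_3. Expand u iteratively via a_{v+i} = u_i mod 3, u_{i+1} = (u_i − a_{v+i})/3:
  u_0 = 13/10;  a_3 = 1;  u_1 = (u_0 − 1)/3 = 1/10
  u_1 = 1/10;  a_4 = 1;  u_2 = (u_1 − 1)/3 = -3/10
Digits: (0, 0, 0, 1, 1).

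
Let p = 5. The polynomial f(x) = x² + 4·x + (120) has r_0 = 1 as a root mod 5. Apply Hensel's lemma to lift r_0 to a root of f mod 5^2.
r_1 = 1 (mod 25)

Hensel: r_{i+1} = r_i − f(r_i)·(f′(r_i))^{-1} mod 5^{i+2}, f′(x) = 2x + 4. Iterate:
  r_0 = 1 (mod 5)
  r_1 = 1 (mod 25)
Final: r = 1 satisfies f(r) ≡ 0 mod 5^2.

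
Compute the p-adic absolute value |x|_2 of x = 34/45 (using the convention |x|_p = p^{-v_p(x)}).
|34/45|_2 = 1/2

Step 1 — compute v_2(x) by factoring powers of 2 out of the numerator and denominator: v_2(34/45) = 1. Step 2 — apply |x|_p = p^{-v_p(x)} = 2^{-1} = 1/2.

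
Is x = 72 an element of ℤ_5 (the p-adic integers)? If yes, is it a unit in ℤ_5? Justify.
x ∈ ℤ_5^× (unit); v_5(x) = 0

ℤ_5 = {x ∈ ℚ_5 : v_5(x) ≥ 0} and ℤ_5^× = {x ∈ ℤ_5 : v_5(x) = 0}. Here v_5(72) = v_5(num) − v_5(den) = 0; compare against these criteria.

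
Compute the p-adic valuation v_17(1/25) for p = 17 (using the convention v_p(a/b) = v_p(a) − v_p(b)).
v_17(1/25) = 0

Factor powers of 17 from the numerator and denominator of the reduced fraction: 1 = 17^0 · 1 and 25 = 17^0 · 25. Apply v_p(a/b) = v_p(a) − v_p(b): v_17(1/25) = 0 − 0 = 0.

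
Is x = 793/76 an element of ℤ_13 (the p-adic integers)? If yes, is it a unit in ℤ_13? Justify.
x ∈ ℤ_13 but not a unit; v_13(x) = 1 > 0

ℤ_13 = {x ∈ ℚ_13 : v_13(x) ≥ 0} and ℤ_13^× = {x ∈ ℤ_13 : v_13(x) = 0}. Here v_13(793/76) = v_13(num) − v_13(den) = 1; compare against these criteria.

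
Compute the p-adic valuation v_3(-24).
v_3(-24) = 1

v_3(n) is the largest exponent k such that 3^k divides n. Factor out: -24 = -3^1 · 8. (Sign doesn't affect v_p.) So v_3(-24) = 1.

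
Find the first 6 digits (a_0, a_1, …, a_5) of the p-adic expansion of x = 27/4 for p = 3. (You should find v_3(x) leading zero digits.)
(a_0, …, a_5) = (0, 0, 0, 1, 2, 0)

v_3(27/4) = 3, so a_0 = ... = a_2 = 0. Factor out: x = 3^3 · u with u = 1/4 a unit in ℤ_3. Expand u iteratively via a_{v+i} = u_i mod 3, u_{i+1} = (u_i − a_{v+i})/3:
  u_0 = 1/4;  a_3 = 1;  u_1 = (u_0 − 1)/3 = -1/4
  u_1 = -1/4;  a_4 = 2;  u_2 = (u_1 − 2)/3 = -3/4
  u_2 = -3/4;  a_5 = 0;  u_3 = (u_2 − 0)/3 = -1/4
Digits: (0, 0, 0, 1, 2, 0).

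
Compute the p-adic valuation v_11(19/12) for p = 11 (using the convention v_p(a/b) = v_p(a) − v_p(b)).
v_11(19/12) = 0

Factor powers of 11 from the numerator and denominator of the reduced fraction: 19 = 11^0 · 19 and 12 = 11^0 · 12. Apply v_p(a/b) = v_p(a) − v_p(b): v_11(19/12) = 0 − 0 = 0.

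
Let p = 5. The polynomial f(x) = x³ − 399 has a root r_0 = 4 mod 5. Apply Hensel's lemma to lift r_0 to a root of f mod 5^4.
r_3 = 549 (mod 625)

Hensel: r_{i+1} = r_i − f(r_i)/f′(r_i) mod 5^{i+2}, where f′(x) = 3x². Iterate:
  r_0 = 4 (mod 5)
  r_1 = 24 (mod 25)
  r_2 = 49 (mod 125)
  r_3 = 549 (mod 625)
Final: r = 549 with f(r) ≡ 0 mod 5^4.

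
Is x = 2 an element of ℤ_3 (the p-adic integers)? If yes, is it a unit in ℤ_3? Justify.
x ∈ ℤ_3^× (unit); v_3(x) = 0

ℤ_3 = {x ∈ ℚ_3 : v_3(x) ≥ 0} and ℤ_3^× = {x ∈ ℤ_3 : v_3(x) = 0}. Here v_3(2) = v_3(num) − v_3(den) = 0; compare against these criteria.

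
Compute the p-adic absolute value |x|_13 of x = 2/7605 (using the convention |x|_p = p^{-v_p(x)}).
|2/7605|_13 = 169

Step 1 — compute v_13(x) by factoring powers of 13 out of the numerator and denominator: v_13(2/7605) = -2. Step 2 — apply |x|_p = p^{-v_p(x)} = 13^{2} = 169.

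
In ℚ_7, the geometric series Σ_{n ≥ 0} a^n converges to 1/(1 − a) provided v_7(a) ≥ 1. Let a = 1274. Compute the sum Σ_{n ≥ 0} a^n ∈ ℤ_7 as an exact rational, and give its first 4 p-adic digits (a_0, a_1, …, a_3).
Σ a^n = 1/(1 − a) = -1/1273;  first 4 digits = (1, 0, 5, 3)

v_7(a) = 2 ≥ 1, so the series converges in ℤ_7 to 1/(1 − a) = 1/(1 − 1274) = -1/1273. Expand this rational in ℤ_7: compute digits iteratively via d_i = x_i mod 7, x_{i+1} = (x_i − d_i)/7. The first 4 digits are (1, 0, 5, 3).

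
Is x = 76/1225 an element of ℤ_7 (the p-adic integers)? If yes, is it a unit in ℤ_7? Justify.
x ∉ ℤ_7 (v_7(x) = -2 < 0)

ℤ_7 = {x ∈ ℚ_7 : v_7(x) ≥ 0} and ℤ_7^× = {x ∈ ℤ_7 : v_7(x) = 0}. Here v_7(76/1225) = v_7(num) − v_7(den) = -2; compare against these criteria.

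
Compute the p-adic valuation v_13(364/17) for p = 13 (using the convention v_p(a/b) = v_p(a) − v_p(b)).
v_13(364/17) = 1

Factor powers of 13 from the numerator and denominator of the reduced fraction: 364 = 13^1 · 28 and 17 = 13^0 · 17. Apply v_p(a/b) = v_p(a) − v_p(b): v_13(364/17) = 1 − 0 = 1.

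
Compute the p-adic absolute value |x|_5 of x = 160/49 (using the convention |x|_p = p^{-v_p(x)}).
|160/49|_5 = 1/5

Step 1 — compute v_5(x) by factoring powers of 5 out of the numerator and denominator: v_5(160/49) = 1. Step 2 — apply |x|_p = p^{-v_p(x)} = 5^{-1} = 1/5.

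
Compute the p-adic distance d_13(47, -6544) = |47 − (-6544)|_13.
d_13(47, -6544) = 1/2197

Step 1 — x − y = 47 − (-6544) = 6591. Step 2 — v_13(6591) = 3 (factor: 6591 = (13^3 · 3); the sign does not affect v_p). Step 3 — |x − y|_13 = 13^{-3} = 1/2197.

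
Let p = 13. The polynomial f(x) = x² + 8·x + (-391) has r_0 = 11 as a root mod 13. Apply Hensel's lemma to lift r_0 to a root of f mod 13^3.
r_2 = 479 (mod 2197)

Hensel: r_{i+1} = r_i − f(r_i)·(f′(r_i))^{-1} mod 13^{i+2}, f′(x) = 2x + 8. Iterate:
  r_0 = 11 (mod 13)
  r_1 = 141 (mod 169)
  r_2 = 479 (mod 2197)
Final: r = 479 satisfies f(r) ≡ 0 mod 13^3.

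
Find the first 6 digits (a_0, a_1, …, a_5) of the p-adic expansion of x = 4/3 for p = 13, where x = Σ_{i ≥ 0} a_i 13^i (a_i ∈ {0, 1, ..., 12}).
(a_0, …, a_5) = (10, 8, 8, 8, 8, 8)

v_13(4/3) = 0 (numerator and denominator both coprime to 13), so x ∈ ℤ_13^×. Compute digits iteratively via a_i = x_i mod 13, x_{i+1} = (x_i − a_i)/13, with x_0 = x:
  x_0 = 4/3;  a_0 = 10;  x_1 = (x_0 − 10)/13 = -2/3
  x_1 = -2/3;  a_1 = 8;  x_2 = (x_1 − 8)/13 = -2/3
  x_2 = -2/3;  a_2 = 8;  x_3 = (x_2 − 8)/13 = -2/3
  x_3 = -2/3;  a_3 = 8;  x_4 = (x_3 − 8)/13 = -2/3
  x_4 = -2/3;  a_4 = 8;  x_5 = (x_4 − 8)/13 = -2/3
  x_5 = -2/3;  a_5 = 8;  x_6 = (x_5 − 8)/13 = -2/3
Digits: (10, 8, 8, 8, 8, 8).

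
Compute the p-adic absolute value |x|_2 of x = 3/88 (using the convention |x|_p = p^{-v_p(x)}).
|3/88|_2 = 8

Step 1 — compute v_2(x) by factoring powers of 2 out of the numerator and denominator: v_2(3/88) = -3. Step 2 — apply |x|_p = p^{-v_p(x)} = 2^{3} = 8.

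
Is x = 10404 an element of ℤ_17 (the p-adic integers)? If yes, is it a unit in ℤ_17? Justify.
x ∈ ℤ_17 but not a unit; v_17(x) = 2 > 0

ℤ_17 = {x ∈ ℚ_17 : v_17(x) ≥ 0} and ℤ_17^× = {x ∈ ℤ_17 : v_17(x) = 0}. Here v_17(10404) = v_17(num) − v_17(den) = 2; compare against these criteria.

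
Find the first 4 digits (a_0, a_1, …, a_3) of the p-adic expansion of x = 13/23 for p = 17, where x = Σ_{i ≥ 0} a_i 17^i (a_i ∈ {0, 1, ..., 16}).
(a_0, …, a_3) = (5, 16, 2, 5)

v_17(13/23) = 0 (numerator and denominator both coprime to 17), so x ∈ ℤ_17^×. Compute digits iteratively via a_i = x_i mod 17, x_{i+1} = (x_i − a_i)/17, with x_0 = x:
  x_0 = 13/23;  a_0 = 5;  x_1 = (x_0 − 5)/17 = -6/23
  x_1 = -6/23;  a_1 = 16;  x_2 = (x_1 − 16)/17 = -22/23
  x_2 = -22/23;  a_2 = 2;  x_3 = (x_2 − 2)/17 = -4/23
  x_3 = -4/23;  a_3 = 5;  x_4 = (x_3 − 5)/17 = -7/23
Digits: (5, 16, 2, 5).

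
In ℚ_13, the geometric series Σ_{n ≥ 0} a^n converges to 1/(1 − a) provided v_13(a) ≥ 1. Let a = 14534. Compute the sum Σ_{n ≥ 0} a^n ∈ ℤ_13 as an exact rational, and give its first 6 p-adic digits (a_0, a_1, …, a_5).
Σ a^n = 1/(1 − a) = -1/14533;  first 6 digits = (1, 0, 8, 6, 12, 9)

v_13(a) = 2 ≥ 1, so the series converges in ℤ_13 to 1/(1 − a) = 1/(1 − 14534) = -1/14533. Expand this rational in ℤ_13: compute digits iteratively via d_i = x_i mod 13, x_{i+1} = (x_i − d_i)/13. The first 6 digits are (1, 0, 8, 6, 12, 9).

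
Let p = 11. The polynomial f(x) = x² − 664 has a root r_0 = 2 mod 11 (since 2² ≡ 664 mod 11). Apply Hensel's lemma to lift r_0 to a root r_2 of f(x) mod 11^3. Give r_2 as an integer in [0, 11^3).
r_2 = 1014 (mod 1331)

Hensel's recurrence: r_{i+1} = r_i − f(r_i)·(f′(r_i))^{-1} mod 11^{i+2}, with f′(x) = 2x. Iterate:
  r_0 = 2 (mod 11)
  r_1 = 46 (mod 121)
  r_2 = 1014 (mod 1331)
Final: r_2 = 1014, and one checks f(r_2) ≡ 0 mod 11^3.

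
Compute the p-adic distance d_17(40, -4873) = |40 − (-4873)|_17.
d_17(40, -4873) = 1/4913

Step 1 — x − y = 40 − (-4873) = 4913. Step 2 — v_17(4913) = 3 (factor: 4913 = (17^3 · 1); the sign does not affect v_p). Step 3 — |x − y|_17 = 17^{-3} = 1/4913.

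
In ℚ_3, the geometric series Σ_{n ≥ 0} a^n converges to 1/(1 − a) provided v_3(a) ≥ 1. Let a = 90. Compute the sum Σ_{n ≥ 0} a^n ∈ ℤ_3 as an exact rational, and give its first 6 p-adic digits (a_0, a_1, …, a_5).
Σ a^n = 1/(1 − a) = -1/89;  first 6 digits = (1, 0, 1, 0, 2, 0)

v_3(a) = 2 ≥ 1, so the series converges in ℤ_3 to 1/(1 − a) = 1/(1 − 90) = -1/89. Expand this rational in ℤ_3: compute digits iteratively via d_i = x_i mod 3, x_{i+1} = (x_i − d_i)/3. The first 6 digits are (1, 0, 1, 0, 2, 0).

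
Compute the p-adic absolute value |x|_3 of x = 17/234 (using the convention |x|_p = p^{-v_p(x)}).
|17/234|_3 = 9

Step 1 — compute v_3(x) by factoring powers of 3 out of the numerator and denominator: v_3(17/234) = -2. Step 2 — apply |x|_p = p^{-v_p(x)} = 3^{2} = 9.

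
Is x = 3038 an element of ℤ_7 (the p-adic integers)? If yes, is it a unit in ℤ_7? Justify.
x ∈ ℤ_7 but not a unit; v_7(x) = 2 > 0

ℤ_7 = {x ∈ ℚ_7 : v_7(x) ≥ 0} and ℤ_7^× = {x ∈ ℤ_7 : v_7(x) = 0}. Here v_7(3038) = v_7(num) − v_7(den) = 2; compare against these criteria.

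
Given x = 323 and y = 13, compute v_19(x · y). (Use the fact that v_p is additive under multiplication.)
v_19(4199) = 1

v_p(x) = 1 (factor: 323 = 19^1 · 17); v_p(y) = 0 (factor: 13 = 19^0 · 13). Additivity: v_p(xy) = v_p(x) + v_p(y) = 1 + 0 = 1. (Direct check: xy = 4199 = 19^1 · (221).)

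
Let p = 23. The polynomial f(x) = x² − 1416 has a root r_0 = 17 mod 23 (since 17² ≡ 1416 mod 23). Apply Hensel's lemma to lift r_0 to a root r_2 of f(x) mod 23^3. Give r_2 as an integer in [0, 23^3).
r_2 = 1995 (mod 12167)

Hensel's recurrence: r_{i+1} = r_i − f(r_i)·(f′(r_i))^{-1} mod 23^{i+2}, with f′(x) = 2x. Iterate:
  r_0 = 17 (mod 23)
  r_1 = 408 (mod 529)
  r_2 = 1995 (mod 12167)
Final: r_2 = 1995, and one checks f(r_2) ≡ 0 mod 23^3.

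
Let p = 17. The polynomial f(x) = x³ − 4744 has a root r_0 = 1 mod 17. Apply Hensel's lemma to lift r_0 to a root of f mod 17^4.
r_3 = 51868 (mod 83521)

Hensel: r_{i+1} = r_i − f(r_i)/f′(r_i) mod 17^{i+2}, where f′(x) = 3x². Iterate:
  r_0 = 1 (mod 17)
  r_1 = 137 (mod 289)
  r_2 = 2738 (mod 4913)
  r_3 = 51868 (mod 83521)
Final: r = 51868 with f(r) ≡ 0 mod 17^4.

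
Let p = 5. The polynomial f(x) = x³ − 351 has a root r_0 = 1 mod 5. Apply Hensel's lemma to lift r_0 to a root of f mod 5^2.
r_1 = 1 (mod 25)

Hensel: r_{i+1} = r_i − f(r_i)/f′(r_i) mod 5^{i+2}, where f′(x) = 3x². Iterate:
  r_0 = 1 (mod 5)
  r_1 = 1 (mod 25)
Final: r = 1 with f(r) ≡ 0 mod 5^2.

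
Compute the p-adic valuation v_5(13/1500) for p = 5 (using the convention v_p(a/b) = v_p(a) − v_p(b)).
v_5(13/1500) = -3

Factor powers of 5 from the numerator and denominator of the reduced fraction: 13 = 5^0 · 13 and 1500 = 5^3 · 12. Apply v_p(a/b) = v_p(a) − v_p(b): v_5(13/1500) = 0 − 3 = -3.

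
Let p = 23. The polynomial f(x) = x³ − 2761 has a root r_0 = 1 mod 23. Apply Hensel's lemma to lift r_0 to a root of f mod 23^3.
r_2 = 6211 (mod 12167)

Hensel: r_{i+1} = r_i − f(r_i)/f′(r_i) mod 23^{i+2}, where f′(x) = 3x². Iterate:
  r_0 = 1 (mod 23)
  r_1 = 392 (mod 529)
  r_2 = 6211 (mod 12167)
Final: r = 6211 with f(r) ≡ 0 mod 23^3.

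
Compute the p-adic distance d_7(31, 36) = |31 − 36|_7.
d_7(31, 36) = 1

Step 1 — x − y = 31 − 36 = -5. Step 2 — v_7(-5) = 0 (factor: -5 = −(7^0 · 5); the sign does not affect v_p). Step 3 — |x − y|_7 = 7^{0} = 1.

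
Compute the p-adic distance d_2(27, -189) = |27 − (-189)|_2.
d_2(27, -189) = 1/8

Step 1 — x − y = 27 − (-189) = 216. Step 2 — v_2(216) = 3 (factor: 216 = (2^3 · 27); the sign does not affect v_p). Step 3 — |x − y|_2 = 2^{-3} = 1/8.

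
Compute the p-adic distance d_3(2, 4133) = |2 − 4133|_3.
d_3(2, 4133) = 1/243

Step 1 — x − y = 2 − 4133 = -4131. Step 2 — v_3(-4131) = 5 (factor: -4131 = −(3^5 · 17); the sign does not affect v_p). Step 3 — |x − y|_3 = 3^{-5} = 1/243.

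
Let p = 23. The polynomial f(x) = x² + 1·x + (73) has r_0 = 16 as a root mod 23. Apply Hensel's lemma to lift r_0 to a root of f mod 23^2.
r_1 = 246 (mod 529)

Hensel: r_{i+1} = r_i − f(r_i)·(f′(r_i))^{-1} mod 23^{i+2}, f′(x) = 2x + 1. Iterate:
  r_0 = 16 (mod 23)
  r_1 = 246 (mod 529)
Final: r = 246 satisfies f(r) ≡ 0 mod 23^2.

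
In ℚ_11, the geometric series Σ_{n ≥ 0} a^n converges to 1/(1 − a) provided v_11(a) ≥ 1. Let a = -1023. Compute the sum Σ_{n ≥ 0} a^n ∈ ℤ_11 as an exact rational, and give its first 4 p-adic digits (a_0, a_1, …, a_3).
Σ a^n = 1/(1 − a) = 1/1024;  first 4 digits = (1, 6, 5, 0)

v_11(a) = 1 ≥ 1, so the series converges in ℤ_11 to 1/(1 − a) = 1/(1 − (-1023)) = 1/1024. Expand this rational in ℤ_11: compute digits iteratively via d_i = x_i mod 11, x_{i+1} = (x_i − d_i)/11. The first 4 digits are (1, 6, 5, 0).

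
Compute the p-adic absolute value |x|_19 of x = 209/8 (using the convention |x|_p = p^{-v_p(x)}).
|209/8|_19 = 1/19

Step 1 — compute v_19(x) by factoring powers of 19 out of the numerator and denominator: v_19(209/8) = 1. Step 2 — apply |x|_p = p^{-v_p(x)} = 19^{-1} = 1/19.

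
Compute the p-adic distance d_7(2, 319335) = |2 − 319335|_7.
d_7(2, 319335) = 1/16807

Step 1 — x − y = 2 − 319335 = -319333. Step 2 — v_7(-319333) = 5 (factor: -319333 = −(7^5 · 19); the sign does not affect v_p). Step 3 — |x − y|_7 = 7^{-5} = 1/16807.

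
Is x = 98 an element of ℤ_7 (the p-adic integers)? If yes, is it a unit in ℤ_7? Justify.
x ∈ ℤ_7 but not a unit; v_7(x) = 2 > 0

ℤ_7 = {x ∈ ℚ_7 : v_7(x) ≥ 0} and ℤ_7^× = {x ∈ ℤ_7 : v_7(x) = 0}. Here v_7(98) = v_7(num) − v_7(den) = 2; compare against these criteria.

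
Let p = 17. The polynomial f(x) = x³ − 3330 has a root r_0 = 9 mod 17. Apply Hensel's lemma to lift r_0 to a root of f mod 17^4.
r_3 = 52607 (mod 83521)

Hensel: r_{i+1} = r_i − f(r_i)/f′(r_i) mod 17^{i+2}, where f′(x) = 3x². Iterate:
  r_0 = 9 (mod 17)
  r_1 = 9 (mod 289)
  r_2 = 3477 (mod 4913)
  r_3 = 52607 (mod 83521)
Final: r = 52607 with f(r) ≡ 0 mod 17^4.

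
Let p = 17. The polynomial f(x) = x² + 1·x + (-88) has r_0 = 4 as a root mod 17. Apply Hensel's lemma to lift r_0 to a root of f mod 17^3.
r_2 = 140 (mod 4913)

Hensel: r_{i+1} = r_i − f(r_i)·(f′(r_i))^{-1} mod 17^{i+2}, f′(x) = 2x + 1. Iterate:
  r_0 = 4 (mod 17)
  r_1 = 140 (mod 289)
  r_2 = 140 (mod 4913)
Final: r = 140 satisfies f(r) ≡ 0 mod 17^3.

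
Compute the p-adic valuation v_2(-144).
v_2(-144) = 4

v_2(n) is the largest exponent k such that 2^k divides n. Factor out: -144 = -2^4 · 9. (Sign doesn't affect v_p.) So v_2(-144) = 4.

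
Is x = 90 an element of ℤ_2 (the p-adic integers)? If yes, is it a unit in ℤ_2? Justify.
x ∈ ℤ_2 but not a unit; v_2(x) = 1 > 0

ℤ_2 = {x ∈ ℚ_2 : v_2(x) ≥ 0} and ℤ_2^× = {x ∈ ℤ_2 : v_2(x) = 0}. Here v_2(90) = v_2(num) − v_2(den) = 1; compare against these criteria.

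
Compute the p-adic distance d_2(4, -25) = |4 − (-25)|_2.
d_2(4, -25) = 1

Step 1 — x − y = 4 − (-25) = 29. Step 2 — v_2(29) = 0 (factor: 29 = (2^0 · 29); the sign does not affect v_p). Step 3 — |x − y|_2 = 2^{0} = 1.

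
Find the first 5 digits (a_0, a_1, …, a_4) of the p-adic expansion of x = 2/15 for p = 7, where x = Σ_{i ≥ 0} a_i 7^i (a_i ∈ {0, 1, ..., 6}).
(a_0, …, a_4) = (2, 3, 0, 6, 1)

v_7(2/15) = 0 (numerator and denominator both coprime to 7), so x ∈ ℤ_7^×. Compute digits iteratively via a_i = x_i mod 7, x_{i+1} = (x_i − a_i)/7, with x_0 = x:
  x_0 = 2/15;  a_0 = 2;  x_1 = (x_0 − 2)/7 = -4/15
  x_1 = -4/15;  a_1 = 3;  x_2 = (x_1 − 3)/7 = -7/15
  x_2 = -7/15;  a_2 = 0;  x_3 = (x_2 − 0)/7 = -1/15
  x_3 = -1/15;  a_3 = 6;  x_4 = (x_3 − 6)/7 = -13/15
  x_4 = -13/15;  a_4 = 1;  x_5 = (x_4 − 1)/7 = -4/15
Digits: (2, 3, 0, 6, 1).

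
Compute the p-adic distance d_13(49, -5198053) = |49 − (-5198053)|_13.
d_13(49, -5198053) = 1/371293

Step 1 — x − y = 49 − (-5198053) = 5198102. Step 2 — v_13(5198102) = 5 (factor: 5198102 = (13^5 · 14); the sign does not affect v_p). Step 3 — |x − y|_13 = 13^{-5} = 1/371293.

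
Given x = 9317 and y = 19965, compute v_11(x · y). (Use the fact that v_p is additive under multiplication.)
v_11(186013905) = 6

v_p(x) = 3 (factor: 9317 = 11^3 · 7); v_p(y) = 3 (factor: 19965 = 11^3 · 15). Additivity: v_p(xy) = v_p(x) + v_p(y) = 3 + 3 = 6. (Direct check: xy = 186013905 = 11^6 · (105).)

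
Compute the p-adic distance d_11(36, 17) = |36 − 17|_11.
d_11(36, 17) = 1

Step 1 — x − y = 36 − 17 = 19. Step 2 — v_11(19) = 0 (factor: 19 = (11^0 · 19); the sign does not affect v_p). Step 3 — |x − y|_11 = 11^{0} = 1.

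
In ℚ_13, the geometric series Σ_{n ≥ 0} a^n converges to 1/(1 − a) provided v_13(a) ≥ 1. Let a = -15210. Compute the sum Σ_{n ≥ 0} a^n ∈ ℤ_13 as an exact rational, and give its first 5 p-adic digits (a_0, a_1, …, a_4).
Σ a^n = 1/(1 − a) = 1/15211;  first 5 digits = (1, 0, 1, 6, 0)

v_13(a) = 2 ≥ 1, so the series converges in ℤ_13 to 1/(1 − a) = 1/(1 − (-15210)) = 1/15211. Expand this rational in ℤ_13: compute digits iteratively via d_i = x_i mod 13, x_{i+1} = (x_i − d_i)/13. The first 5 digits are (1, 0, 1, 6, 0).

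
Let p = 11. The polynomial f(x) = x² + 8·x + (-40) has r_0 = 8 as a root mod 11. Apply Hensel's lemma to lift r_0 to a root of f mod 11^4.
r_3 = 12790 (mod 14641)

Hensel: r_{i+1} = r_i − f(r_i)·(f′(r_i))^{-1} mod 11^{i+2}, f′(x) = 2x + 8. Iterate:
  r_0 = 8 (mod 11)
  r_1 = 85 (mod 121)
  r_2 = 811 (mod 1331)
  r_3 = 12790 (mod 14641)
Final: r = 12790 satisfies f(r) ≡ 0 mod 11^4.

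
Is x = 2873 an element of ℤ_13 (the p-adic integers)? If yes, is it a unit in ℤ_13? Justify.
x ∈ ℤ_13 but not a unit; v_13(x) = 2 > 0

ℤ_13 = {x ∈ ℚ_13 : v_13(x) ≥ 0} and ℤ_13^× = {x ∈ ℤ_13 : v_13(x) = 0}. Here v_13(2873) = v_13(num) − v_13(den) = 2; compare against these criteria.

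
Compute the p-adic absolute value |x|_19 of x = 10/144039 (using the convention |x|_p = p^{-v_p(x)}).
|10/144039|_19 = 6859

Step 1 — compute v_19(x) by factoring powers of 19 out of the numerator and denominator: v_19(10/144039) = -3. Step 2 — apply |x|_p = p^{-v_p(x)} = 19^{3} = 6859.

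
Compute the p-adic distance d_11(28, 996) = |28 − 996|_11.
d_11(28, 996) = 1/121

Step 1 — x − y = 28 − 996 = -968. Step 2 — v_11(-968) = 2 (factor: -968 = −(11^2 · 8); the sign does not affect v_p). Step 3 — |x − y|_11 = 11^{-2} = 1/121.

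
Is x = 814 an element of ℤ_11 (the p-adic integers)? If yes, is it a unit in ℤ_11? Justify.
x ∈ ℤ_11 but not a unit; v_11(x) = 1 > 0

ℤ_11 = {x ∈ ℚ_11 : v_11(x) ≥ 0} and ℤ_11^× = {x ∈ ℤ_11 : v_11(x) = 0}. Here v_11(814) = v_11(num) − v_11(den) = 1; compare against these criteria.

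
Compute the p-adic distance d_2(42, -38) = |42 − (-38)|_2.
d_2(42, -38) = 1/16

Step 1 — x − y = 42 − (-38) = 80. Step 2 — v_2(80) = 4 (factor: 80 = (2^4 · 5); the sign does not affect v_p). Step 3 — |x − y|_2 = 2^{-4} = 1/16.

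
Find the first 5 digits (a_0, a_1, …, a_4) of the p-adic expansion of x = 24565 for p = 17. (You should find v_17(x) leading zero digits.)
(a_0, …, a_4) = (0, 0, 0, 5, 0)

v_17(24565) = 3, so a_0 = ... = a_2 = 0. Factor out: x = 17^3 · u with u = 5 a unit in ℤ_17. Expand u iteratively via a_{v+i} = u_i mod 17, u_{i+1} = (u_i − a_{v+i})/17:
  u_0 = 5;  a_3 = 5;  u_1 = (u_0 − 5)/17 = 0
  u_1 = 0;  a_4 = 0;  u_2 = (u_1 − 0)/17 = 0
Digits: (0, 0, 0, 5, 0).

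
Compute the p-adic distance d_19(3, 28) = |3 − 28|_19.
d_19(3, 28) = 1

Step 1 — x − y = 3 − 28 = -25. Step 2 — v_19(-25) = 0 (factor: -25 = −(19^0 · 25); the sign does not affect v_p). Step 3 — |x − y|_19 = 19^{0} = 1.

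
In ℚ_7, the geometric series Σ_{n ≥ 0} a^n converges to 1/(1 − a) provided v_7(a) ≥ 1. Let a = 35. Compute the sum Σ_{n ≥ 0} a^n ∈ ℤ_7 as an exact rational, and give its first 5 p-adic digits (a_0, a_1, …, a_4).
Σ a^n = 1/(1 − a) = -1/34;  first 5 digits = (1, 5, 4, 2, 6)

v_7(a) = 1 ≥ 1, so the series converges in ℤ_7 to 1/(1 − a) = 1/(1 − 35) = -1/34. Expand this rational in ℤ_7: compute digits iteratively via d_i = x_i mod 7, x_{i+1} = (x_i − d_i)/7. The first 5 digits are (1, 5, 4, 2, 6).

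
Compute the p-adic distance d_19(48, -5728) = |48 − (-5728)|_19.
d_19(48, -5728) = 1/361

Step 1 — x − y = 48 − (-5728) = 5776. Step 2 — v_19(5776) = 2 (factor: 5776 = (19^2 · 16); the sign does not affect v_p). Step 3 — |x − y|_19 = 19^{-2} = 1/361.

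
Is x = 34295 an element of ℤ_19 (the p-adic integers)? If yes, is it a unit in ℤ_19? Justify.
x ∈ ℤ_19 but not a unit; v_19(x) = 3 > 0

ℤ_19 = {x ∈ ℚ_19 : v_19(x) ≥ 0} and ℤ_19^× = {x ∈ ℤ_19 : v_19(x) = 0}. Here v_19(34295) = v_19(num) − v_19(den) = 3; compare against these criteria.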